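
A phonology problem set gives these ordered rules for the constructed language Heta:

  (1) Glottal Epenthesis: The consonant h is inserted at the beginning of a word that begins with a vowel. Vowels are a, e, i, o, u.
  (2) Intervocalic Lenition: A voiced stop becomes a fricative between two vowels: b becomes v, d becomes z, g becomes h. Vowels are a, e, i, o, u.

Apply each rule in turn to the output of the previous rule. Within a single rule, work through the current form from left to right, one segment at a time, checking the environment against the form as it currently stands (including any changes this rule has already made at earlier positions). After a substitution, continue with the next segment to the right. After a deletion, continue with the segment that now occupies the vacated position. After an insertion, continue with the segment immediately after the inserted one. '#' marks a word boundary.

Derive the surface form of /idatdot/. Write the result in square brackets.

(1) Glottal Epenthesis: [idatdot] → [hidatdot]
(2) Intervocalic Lenition: [hidatdot] → [hizatdot]

[hizatdot]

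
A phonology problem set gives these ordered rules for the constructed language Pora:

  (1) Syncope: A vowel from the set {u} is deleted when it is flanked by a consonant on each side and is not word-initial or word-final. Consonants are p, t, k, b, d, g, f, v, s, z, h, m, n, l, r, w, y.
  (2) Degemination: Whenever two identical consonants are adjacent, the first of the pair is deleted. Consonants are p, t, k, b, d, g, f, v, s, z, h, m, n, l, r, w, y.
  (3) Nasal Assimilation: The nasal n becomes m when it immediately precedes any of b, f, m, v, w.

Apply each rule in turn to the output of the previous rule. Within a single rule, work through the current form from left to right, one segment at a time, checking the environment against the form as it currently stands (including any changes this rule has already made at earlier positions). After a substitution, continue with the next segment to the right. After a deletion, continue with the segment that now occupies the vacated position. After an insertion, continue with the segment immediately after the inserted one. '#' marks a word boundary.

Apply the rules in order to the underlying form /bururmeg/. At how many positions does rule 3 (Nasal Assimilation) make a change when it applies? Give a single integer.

(1) Syncope: [bururmeg] → [brrmeg]
(2) Degemination: [brrmeg] → [brmeg]
(3) Nasal Assimilation: no change — [brmeg]
Rule 3 changed 0 position(s).

0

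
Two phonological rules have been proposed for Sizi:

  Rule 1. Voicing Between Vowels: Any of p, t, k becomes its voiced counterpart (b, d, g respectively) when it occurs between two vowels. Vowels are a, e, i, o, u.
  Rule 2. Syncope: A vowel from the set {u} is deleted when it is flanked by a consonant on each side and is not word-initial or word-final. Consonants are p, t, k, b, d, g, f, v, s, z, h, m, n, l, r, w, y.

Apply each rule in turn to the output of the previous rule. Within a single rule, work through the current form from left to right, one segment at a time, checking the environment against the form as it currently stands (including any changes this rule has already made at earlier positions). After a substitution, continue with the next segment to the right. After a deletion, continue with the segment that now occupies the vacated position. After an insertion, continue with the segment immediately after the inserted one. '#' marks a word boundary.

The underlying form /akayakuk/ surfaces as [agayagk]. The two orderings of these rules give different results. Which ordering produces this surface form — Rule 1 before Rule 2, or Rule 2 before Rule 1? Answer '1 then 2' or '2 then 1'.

1 then 2

Order 1 then 2:
  1 Voicing Between Vowels: [akayakuk] → [agayaguk]
  2 Syncope: [agayaguk] → [agayagk]
  result: [agayagk]
Order 2 then 1:
  2 Syncope: [akayakuk] → [akayakk]
  1 Voicing Between Vowels: [akayakk] → [agayakk]
  result: [agayakk]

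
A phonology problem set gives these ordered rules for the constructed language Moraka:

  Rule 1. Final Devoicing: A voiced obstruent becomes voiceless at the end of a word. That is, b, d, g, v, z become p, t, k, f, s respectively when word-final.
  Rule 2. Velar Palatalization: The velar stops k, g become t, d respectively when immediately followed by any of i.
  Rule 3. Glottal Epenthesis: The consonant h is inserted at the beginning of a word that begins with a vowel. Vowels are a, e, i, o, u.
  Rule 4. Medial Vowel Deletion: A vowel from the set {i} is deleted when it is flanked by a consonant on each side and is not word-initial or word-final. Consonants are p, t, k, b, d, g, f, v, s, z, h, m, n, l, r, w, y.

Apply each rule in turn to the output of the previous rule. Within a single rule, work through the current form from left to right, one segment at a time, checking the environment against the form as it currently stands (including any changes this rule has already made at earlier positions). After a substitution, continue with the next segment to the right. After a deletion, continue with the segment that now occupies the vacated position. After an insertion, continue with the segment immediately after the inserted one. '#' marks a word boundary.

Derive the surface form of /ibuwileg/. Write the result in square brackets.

Rule 1 Final Devoicing: [ibuwileg] → [ibuwilek]
Rule 2 Velar Palatalization: no change — [ibuwilek]
Rule 3 Glottal Epenthesis: [ibuwilek] → [hibuwilek]
Rule 4 Medial Vowel Deletion: [hibuwilek] → [hbuwlek]

[hbuwlek]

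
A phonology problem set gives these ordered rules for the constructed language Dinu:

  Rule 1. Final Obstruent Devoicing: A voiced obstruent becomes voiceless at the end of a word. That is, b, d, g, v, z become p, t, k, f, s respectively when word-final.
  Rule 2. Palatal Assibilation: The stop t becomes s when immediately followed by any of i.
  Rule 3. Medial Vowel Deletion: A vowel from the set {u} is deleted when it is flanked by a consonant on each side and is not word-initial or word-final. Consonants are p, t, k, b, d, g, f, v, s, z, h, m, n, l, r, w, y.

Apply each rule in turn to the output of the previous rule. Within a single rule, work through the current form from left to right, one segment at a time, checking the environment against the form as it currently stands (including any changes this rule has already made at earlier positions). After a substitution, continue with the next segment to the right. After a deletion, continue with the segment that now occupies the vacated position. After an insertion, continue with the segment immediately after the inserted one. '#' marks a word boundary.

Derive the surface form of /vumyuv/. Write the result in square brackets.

Rule 1 Final Obstruent Devoicing: [vumyuv] → [vumyuf]
Rule 2 Palatal Assibilation: no change — [vumyuf]
Rule 3 Medial Vowel Deletion: [vumyuf] → [vmyf]

[vmyf]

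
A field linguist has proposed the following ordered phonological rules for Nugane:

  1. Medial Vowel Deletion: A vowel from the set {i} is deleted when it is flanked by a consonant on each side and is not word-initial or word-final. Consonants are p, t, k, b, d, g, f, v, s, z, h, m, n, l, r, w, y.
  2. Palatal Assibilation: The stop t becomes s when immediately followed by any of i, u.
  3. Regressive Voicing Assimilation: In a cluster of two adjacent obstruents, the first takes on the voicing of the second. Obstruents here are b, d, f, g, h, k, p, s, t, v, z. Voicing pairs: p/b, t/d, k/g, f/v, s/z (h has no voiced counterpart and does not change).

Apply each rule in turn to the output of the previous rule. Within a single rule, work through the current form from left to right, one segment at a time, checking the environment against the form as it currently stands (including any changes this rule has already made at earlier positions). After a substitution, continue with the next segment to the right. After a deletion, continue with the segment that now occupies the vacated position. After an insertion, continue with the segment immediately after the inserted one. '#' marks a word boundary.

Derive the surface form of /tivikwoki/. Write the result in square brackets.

[dfkwoki]

1 Medial Vowel Deletion: [tivikwoki] → [tvkwoki]
2 Palatal Assibilation: no change — [tvkwoki]
3 Regressive Voicing Assimilation: [tvkwoki] → [dfkwoki]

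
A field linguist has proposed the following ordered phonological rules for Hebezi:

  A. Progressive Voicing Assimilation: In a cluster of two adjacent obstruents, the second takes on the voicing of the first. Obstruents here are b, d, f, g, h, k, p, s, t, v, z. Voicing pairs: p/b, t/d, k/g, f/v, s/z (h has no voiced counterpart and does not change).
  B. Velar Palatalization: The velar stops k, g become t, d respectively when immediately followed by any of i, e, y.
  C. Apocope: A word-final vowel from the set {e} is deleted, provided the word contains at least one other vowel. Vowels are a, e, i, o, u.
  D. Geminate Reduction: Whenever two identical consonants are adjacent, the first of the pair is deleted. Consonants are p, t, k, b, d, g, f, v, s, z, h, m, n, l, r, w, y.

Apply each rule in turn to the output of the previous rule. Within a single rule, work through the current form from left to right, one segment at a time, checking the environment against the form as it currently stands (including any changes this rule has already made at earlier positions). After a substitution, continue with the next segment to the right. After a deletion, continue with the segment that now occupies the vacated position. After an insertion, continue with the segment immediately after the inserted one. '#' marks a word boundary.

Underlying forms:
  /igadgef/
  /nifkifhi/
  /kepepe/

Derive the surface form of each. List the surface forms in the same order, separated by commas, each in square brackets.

/igadgef/:
  A Progressive Voicing Assimilation: no change — [igadgef]
  B Velar Palatalization: [igadgef] → [igaddef]
  C Apocope: no change — [igaddef]
  D Geminate Reduction: [igaddef] → [igadef]
/nifkifhi/:
  A Progressive Voicing Assimilation: no change — [nifkifhi]
  B Velar Palatalization: [nifkifhi] → [niftifhi]
  C Apocope: no change — [niftifhi]
  D Geminate Reduction: no change — [niftifhi]
/kepepe/:
  A Progressive Voicing Assimilation: no change — [kepepe]
  B Velar Palatalization: [kepepe] → [tepepe]
  C Apocope: [tepepe] → [tepep]
  D Geminate Reduction: no change — [tepep]

[igadef], [niftifhi], [tepep]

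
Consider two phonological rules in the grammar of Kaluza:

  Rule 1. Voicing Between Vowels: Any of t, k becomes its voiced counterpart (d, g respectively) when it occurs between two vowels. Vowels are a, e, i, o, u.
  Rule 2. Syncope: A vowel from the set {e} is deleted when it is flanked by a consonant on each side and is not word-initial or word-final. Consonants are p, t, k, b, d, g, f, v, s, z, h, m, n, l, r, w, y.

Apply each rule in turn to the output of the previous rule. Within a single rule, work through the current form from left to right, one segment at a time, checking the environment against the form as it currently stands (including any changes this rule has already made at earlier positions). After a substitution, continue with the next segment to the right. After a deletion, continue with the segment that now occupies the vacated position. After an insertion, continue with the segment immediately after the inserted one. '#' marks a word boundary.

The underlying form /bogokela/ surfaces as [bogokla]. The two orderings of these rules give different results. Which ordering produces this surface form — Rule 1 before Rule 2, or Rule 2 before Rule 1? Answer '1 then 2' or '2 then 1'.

2 then 1

Order 1 then 2:
  1 Voicing Between Vowels: [bogokela] → [bogogela]
  2 Syncope: [bogogela] → [bogogla]
  result: [bogogla]
Order 2 then 1:
  2 Syncope: [bogokela] → [bogokla]
  1 Voicing Between Vowels: no change — [bogokla]
  result: [bogokla]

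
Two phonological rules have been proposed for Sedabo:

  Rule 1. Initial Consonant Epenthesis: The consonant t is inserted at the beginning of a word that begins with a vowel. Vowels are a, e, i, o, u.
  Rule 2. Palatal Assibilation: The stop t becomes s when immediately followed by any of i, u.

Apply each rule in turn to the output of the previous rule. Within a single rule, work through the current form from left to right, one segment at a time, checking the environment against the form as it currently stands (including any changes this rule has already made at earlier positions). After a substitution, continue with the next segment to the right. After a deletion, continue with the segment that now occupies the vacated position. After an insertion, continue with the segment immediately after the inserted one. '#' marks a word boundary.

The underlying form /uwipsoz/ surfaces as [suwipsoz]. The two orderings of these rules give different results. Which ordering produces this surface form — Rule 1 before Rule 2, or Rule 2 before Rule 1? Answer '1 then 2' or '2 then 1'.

1 then 2

Order 1 then 2:
  1 Initial Consonant Epenthesis: [uwipsoz] → [tuwipsoz]
  2 Palatal Assibilation: [tuwipsoz] → [suwipsoz]
  result: [suwipsoz]
Order 2 then 1:
  2 Palatal Assibilation: no change — [uwipsoz]
  1 Initial Consonant Epenthesis: [uwipsoz] → [tuwipsoz]
  result: [tuwipsoz]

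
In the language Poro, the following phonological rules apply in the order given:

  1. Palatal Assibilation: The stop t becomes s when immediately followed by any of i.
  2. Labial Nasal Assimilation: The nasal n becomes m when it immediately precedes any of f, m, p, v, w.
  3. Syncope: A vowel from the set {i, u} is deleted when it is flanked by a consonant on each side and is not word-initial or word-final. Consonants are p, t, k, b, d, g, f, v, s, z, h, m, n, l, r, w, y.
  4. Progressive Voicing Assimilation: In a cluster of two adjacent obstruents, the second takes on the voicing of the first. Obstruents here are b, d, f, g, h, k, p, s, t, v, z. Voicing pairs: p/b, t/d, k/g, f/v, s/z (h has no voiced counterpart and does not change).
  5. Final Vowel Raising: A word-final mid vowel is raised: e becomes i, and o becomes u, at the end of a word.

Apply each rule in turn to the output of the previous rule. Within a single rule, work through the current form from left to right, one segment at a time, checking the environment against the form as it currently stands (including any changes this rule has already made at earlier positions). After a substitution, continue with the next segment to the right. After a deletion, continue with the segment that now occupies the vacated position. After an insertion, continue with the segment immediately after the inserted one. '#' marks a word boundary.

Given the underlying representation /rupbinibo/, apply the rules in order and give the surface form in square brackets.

1 Palatal Assibilation: no change — [rupbinibo]
2 Labial Nasal Assimilation: no change — [rupbinibo]
3 Syncope: [rupbinibo] → [rpbnbo]
4 Progressive Voicing Assimilation: [rpbnbo] → [rppnbo]
5 Final Vowel Raising: [rppnbo] → [rppnbu]

[rppnbu]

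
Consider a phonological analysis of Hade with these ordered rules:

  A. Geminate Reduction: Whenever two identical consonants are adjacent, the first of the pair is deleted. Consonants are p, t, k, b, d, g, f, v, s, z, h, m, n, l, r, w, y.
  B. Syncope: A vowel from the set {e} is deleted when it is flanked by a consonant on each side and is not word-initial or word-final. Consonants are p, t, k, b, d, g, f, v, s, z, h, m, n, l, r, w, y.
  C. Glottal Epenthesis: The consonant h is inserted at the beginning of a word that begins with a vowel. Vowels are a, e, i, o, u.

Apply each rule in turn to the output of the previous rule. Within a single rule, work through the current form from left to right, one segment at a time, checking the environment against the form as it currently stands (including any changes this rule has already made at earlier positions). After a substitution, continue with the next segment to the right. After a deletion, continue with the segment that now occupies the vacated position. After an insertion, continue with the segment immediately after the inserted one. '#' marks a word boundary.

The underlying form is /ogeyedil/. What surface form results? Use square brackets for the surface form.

[hogydil]

A Geminate Reduction: no change — [ogeyedil]
B Syncope: [ogeyedil] → [ogydil]
C Glottal Epenthesis: [ogydil] → [hogydil]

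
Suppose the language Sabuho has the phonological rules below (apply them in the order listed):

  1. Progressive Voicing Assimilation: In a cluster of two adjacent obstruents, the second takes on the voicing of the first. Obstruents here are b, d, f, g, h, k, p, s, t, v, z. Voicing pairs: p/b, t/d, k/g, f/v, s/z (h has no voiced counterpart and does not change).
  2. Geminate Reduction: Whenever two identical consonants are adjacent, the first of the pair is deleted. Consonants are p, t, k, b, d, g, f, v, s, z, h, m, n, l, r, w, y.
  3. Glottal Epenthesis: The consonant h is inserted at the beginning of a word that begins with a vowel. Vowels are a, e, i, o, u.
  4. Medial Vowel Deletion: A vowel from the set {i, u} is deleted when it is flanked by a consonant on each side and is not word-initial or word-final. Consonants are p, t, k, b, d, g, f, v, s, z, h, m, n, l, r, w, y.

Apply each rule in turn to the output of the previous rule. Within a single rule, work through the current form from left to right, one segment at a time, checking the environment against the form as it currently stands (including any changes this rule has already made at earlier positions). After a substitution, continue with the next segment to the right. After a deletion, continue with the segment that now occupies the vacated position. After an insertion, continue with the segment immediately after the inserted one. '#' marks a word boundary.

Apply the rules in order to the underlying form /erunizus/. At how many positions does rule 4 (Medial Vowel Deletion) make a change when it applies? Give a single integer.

3

1 Progressive Voicing Assimilation: no change — [erunizus]
2 Geminate Reduction: no change — [erunizus]
3 Glottal Epenthesis: [erunizus] → [herunizus]
4 Medial Vowel Deletion: [herunizus] → [hernzs]
Rule 4 changed 3 position(s).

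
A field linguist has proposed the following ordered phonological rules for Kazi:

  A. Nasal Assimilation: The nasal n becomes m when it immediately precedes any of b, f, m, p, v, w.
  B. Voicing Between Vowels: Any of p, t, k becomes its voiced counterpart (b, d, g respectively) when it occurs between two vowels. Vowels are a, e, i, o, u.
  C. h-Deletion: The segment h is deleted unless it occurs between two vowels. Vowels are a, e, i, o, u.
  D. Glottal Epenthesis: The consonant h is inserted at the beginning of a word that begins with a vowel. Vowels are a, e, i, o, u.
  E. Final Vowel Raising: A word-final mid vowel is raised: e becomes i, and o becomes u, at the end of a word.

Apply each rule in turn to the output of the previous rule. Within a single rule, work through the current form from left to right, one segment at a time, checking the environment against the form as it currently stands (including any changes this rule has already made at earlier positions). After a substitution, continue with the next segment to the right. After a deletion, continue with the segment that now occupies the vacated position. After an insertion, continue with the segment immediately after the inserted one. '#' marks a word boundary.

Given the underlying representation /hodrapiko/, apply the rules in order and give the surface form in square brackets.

[hodrabigu]

A Nasal Assimilation: no change — [hodrapiko]
B Voicing Between Vowels: [hodrapiko] → [hodrabigo]
C h-Deletion: [hodrabigo] → [odrabigo]
D Glottal Epenthesis: [odrabigo] → [hodrabigo]
E Final Vowel Raising: [hodrabigo] → [hodrabigu]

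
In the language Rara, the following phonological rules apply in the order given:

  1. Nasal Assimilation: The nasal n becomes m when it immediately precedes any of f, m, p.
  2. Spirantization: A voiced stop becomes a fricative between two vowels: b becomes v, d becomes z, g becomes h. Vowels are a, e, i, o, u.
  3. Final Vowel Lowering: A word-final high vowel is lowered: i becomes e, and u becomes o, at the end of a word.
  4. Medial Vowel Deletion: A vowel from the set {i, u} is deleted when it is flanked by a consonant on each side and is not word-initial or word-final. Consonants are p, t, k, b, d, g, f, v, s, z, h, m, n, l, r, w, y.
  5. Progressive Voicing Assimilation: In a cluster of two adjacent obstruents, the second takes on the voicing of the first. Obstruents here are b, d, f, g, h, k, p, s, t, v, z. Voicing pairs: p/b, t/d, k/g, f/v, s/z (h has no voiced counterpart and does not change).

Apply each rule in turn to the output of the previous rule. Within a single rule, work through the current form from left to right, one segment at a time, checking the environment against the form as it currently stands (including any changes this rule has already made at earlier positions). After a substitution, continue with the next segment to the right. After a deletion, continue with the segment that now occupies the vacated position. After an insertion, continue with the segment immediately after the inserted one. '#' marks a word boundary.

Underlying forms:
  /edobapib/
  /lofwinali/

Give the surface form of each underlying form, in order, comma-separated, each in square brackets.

[ezovapp], [lofwnale]

/edobapib/:
  1 Nasal Assimilation: no change — [edobapib]
  2 Spirantization: [edobapib] → [ezovapib]
  3 Final Vowel Lowering: no change — [ezovapib]
  4 Medial Vowel Deletion: [ezovapib] → [ezovapb]
  5 Progressive Voicing Assimilation: [ezovapb] → [ezovapp]
/lofwinali/:
  1 Nasal Assimilation: no change — [lofwinali]
  2 Spirantization: no change — [lofwinali]
  3 Final Vowel Lowering: [lofwinali] → [lofwinale]
  4 Medial Vowel Deletion: [lofwinale] → [lofwnale]
  5 Progressive Voicing Assimilation: no change — [lofwnale]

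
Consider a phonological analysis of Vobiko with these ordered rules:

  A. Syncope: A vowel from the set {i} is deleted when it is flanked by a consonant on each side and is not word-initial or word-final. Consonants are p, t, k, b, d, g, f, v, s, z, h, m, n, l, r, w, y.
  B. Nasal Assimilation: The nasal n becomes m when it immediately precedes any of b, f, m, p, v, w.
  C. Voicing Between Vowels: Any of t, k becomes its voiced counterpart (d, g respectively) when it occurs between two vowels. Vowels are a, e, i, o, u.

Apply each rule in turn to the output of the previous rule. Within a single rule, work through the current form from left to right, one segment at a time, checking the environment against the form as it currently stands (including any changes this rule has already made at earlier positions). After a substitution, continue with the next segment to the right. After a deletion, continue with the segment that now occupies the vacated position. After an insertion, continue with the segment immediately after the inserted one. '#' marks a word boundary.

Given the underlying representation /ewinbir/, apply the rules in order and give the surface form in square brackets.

A Syncope: [ewinbir] → [ewnbr]
B Nasal Assimilation: [ewnbr] → [ewmbr]
C Voicing Between Vowels: no change — [ewmbr]

[ewmbr]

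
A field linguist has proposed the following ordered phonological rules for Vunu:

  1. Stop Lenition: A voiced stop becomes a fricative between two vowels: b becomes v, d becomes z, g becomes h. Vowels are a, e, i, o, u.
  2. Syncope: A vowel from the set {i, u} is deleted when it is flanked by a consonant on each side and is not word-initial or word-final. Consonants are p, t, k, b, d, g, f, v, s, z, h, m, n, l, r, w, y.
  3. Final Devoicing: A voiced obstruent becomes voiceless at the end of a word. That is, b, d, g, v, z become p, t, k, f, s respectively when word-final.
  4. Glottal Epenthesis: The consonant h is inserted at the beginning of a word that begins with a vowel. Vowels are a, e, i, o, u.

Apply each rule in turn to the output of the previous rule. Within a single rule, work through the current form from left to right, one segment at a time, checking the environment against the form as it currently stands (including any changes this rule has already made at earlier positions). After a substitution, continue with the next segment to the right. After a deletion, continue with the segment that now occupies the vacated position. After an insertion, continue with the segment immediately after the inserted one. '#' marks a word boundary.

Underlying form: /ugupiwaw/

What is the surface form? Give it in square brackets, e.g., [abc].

[huhpwaw]

1 Stop Lenition: [ugupiwaw] → [uhupiwaw]
2 Syncope: [uhupiwaw] → [uhpwaw]
3 Final Devoicing: no change — [uhpwaw]
4 Glottal Epenthesis: [uhpwaw] → [huhpwaw]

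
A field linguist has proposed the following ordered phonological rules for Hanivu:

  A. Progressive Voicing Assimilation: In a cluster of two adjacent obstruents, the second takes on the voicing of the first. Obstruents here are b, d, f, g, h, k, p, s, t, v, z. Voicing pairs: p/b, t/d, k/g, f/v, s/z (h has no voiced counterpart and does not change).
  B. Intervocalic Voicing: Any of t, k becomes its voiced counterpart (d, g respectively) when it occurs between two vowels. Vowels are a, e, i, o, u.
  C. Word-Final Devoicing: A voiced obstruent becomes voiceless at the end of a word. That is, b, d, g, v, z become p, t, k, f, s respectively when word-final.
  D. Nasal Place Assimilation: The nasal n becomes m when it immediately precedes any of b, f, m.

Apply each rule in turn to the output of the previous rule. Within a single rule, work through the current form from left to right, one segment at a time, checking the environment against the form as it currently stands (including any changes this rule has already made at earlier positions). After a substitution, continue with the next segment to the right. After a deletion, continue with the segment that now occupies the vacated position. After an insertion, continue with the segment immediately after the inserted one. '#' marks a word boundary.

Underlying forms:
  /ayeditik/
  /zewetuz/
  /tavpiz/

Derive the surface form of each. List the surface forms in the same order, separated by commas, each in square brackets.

/ayeditik/:
  A Progressive Voicing Assimilation: no change — [ayeditik]
  B Intervocalic Voicing: [ayeditik] → [ayedidik]
  C Word-Final Devoicing: no change — [ayedidik]
  D Nasal Place Assimilation: no change — [ayedidik]
/zewetuz/:
  A Progressive Voicing Assimilation: no change — [zewetuz]
  B Intervocalic Voicing: [zewetuz] → [zeweduz]
  C Word-Final Devoicing: [zeweduz] → [zewedus]
  D Nasal Place Assimilation: no change — [zewedus]
/tavpiz/:
  A Progressive Voicing Assimilation: [tavpiz] → [tavbiz]
  B Intervocalic Voicing: no change — [tavbiz]
  C Word-Final Devoicing: [tavbiz] → [tavbis]
  D Nasal Place Assimilation: no change — [tavbis]

[ayedidik], [zewedus], [tavbis]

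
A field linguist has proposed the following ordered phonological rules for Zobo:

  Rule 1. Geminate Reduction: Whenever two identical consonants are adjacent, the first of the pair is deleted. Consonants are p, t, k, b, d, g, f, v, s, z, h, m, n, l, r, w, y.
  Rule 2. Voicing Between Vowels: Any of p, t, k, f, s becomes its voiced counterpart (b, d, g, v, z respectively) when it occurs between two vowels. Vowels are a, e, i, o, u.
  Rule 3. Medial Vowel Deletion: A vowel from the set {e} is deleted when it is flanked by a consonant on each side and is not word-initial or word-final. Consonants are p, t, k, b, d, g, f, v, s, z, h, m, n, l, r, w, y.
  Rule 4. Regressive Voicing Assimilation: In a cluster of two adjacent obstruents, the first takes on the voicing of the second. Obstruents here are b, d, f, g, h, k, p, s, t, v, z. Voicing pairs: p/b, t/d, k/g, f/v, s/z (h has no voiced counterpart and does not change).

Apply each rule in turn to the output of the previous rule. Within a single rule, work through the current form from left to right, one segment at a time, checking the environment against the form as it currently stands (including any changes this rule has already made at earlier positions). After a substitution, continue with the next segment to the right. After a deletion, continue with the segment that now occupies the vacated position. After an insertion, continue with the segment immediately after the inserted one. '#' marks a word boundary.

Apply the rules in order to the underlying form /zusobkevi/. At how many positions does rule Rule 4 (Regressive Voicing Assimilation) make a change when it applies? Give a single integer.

2

Rule 1 Geminate Reduction: no change — [zusobkevi]
Rule 2 Voicing Between Vowels: [zusobkevi] → [zuzobkevi]
Rule 3 Medial Vowel Deletion: [zuzobkevi] → [zuzobkvi]
Rule 4 Regressive Voicing Assimilation: [zuzobkvi] → [zuzopgvi]
Rule Rule 4 changed 2 position(s).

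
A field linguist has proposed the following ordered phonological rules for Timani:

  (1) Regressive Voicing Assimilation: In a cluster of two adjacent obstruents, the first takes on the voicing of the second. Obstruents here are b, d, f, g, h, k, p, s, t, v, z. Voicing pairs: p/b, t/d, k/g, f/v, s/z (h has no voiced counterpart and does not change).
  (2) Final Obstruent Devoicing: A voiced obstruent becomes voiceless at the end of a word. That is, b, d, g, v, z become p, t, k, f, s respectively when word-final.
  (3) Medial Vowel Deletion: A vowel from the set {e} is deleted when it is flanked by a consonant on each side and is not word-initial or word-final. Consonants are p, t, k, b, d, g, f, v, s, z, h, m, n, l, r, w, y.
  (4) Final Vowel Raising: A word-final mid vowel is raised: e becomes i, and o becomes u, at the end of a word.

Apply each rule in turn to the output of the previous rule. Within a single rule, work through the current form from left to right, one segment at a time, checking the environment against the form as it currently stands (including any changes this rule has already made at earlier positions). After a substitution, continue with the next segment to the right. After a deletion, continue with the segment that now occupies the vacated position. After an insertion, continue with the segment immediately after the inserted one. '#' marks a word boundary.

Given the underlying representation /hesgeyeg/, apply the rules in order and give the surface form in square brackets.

[hzgyk]

(1) Regressive Voicing Assimilation: [hesgeyeg] → [hezgeyeg]
(2) Final Obstruent Devoicing: [hezgeyeg] → [hezgeyek]
(3) Medial Vowel Deletion: [hezgeyek] → [hzgyk]
(4) Final Vowel Raising: no change — [hzgyk]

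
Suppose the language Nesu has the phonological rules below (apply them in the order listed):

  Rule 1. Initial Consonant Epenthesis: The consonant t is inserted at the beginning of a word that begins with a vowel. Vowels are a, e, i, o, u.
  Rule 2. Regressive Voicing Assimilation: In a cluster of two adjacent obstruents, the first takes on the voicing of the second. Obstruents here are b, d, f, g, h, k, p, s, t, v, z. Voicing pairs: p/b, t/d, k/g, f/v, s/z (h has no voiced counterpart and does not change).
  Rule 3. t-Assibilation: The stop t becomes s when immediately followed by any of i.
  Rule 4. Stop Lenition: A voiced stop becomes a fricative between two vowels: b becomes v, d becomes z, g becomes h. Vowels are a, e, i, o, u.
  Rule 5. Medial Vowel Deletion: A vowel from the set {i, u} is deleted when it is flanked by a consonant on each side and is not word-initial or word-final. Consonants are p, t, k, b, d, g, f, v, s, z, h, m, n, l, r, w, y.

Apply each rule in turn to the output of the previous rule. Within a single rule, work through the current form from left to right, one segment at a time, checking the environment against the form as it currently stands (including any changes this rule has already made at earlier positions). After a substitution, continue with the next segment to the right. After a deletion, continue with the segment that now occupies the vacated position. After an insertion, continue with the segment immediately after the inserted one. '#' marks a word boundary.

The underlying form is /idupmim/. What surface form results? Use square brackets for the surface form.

[szpmm]

Rule 1 Initial Consonant Epenthesis: [idupmim] → [tidupmim]
Rule 2 Regressive Voicing Assimilation: no change — [tidupmim]
Rule 3 t-Assibilation: [tidupmim] → [sidupmim]
Rule 4 Stop Lenition: [sidupmim] → [sizupmim]
Rule 5 Medial Vowel Deletion: [sizupmim] → [szpmm]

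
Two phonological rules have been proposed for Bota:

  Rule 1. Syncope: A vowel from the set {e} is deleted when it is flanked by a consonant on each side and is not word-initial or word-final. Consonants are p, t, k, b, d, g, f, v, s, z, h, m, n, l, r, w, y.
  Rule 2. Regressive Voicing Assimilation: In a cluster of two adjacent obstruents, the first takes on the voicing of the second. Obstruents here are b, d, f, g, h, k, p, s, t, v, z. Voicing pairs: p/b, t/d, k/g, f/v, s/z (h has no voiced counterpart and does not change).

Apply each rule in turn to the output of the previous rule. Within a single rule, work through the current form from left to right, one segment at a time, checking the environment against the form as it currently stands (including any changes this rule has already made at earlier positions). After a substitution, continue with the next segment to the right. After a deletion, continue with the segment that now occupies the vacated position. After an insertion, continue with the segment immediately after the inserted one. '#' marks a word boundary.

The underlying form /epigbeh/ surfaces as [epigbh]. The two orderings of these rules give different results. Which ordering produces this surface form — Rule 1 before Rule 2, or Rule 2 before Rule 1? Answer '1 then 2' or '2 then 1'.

2 then 1

Order 1 then 2:
  1 Syncope: [epigbeh] → [epigbh]
  2 Regressive Voicing Assimilation: [epigbh] → [epigph]
  result: [epigph]
Order 2 then 1:
  2 Regressive Voicing Assimilation: no change — [epigbeh]
  1 Syncope: [epigbeh] → [epigbh]
  result: [epigbh]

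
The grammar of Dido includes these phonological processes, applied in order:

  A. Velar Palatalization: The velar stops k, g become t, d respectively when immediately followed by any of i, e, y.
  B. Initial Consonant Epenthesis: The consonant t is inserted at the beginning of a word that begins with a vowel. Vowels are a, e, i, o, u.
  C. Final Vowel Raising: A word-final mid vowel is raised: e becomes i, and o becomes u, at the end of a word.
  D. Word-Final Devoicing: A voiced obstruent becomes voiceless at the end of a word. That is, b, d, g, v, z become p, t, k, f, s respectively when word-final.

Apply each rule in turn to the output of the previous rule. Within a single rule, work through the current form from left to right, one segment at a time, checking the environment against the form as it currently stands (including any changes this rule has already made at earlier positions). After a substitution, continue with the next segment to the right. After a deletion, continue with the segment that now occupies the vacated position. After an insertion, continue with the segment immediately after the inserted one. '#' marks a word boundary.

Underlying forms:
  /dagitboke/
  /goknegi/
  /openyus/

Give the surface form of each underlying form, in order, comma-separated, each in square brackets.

[daditboti], [goknedi], [topenyus]

/dagitboke/:
  A Velar Palatalization: [dagitboke] → [daditbote]
  B Initial Consonant Epenthesis: no change — [daditbote]
  C Final Vowel Raising: [daditbote] → [daditboti]
  D Word-Final Devoicing: no change — [daditboti]
/goknegi/:
  A Velar Palatalization: [goknegi] → [goknedi]
  B Initial Consonant Epenthesis: no change — [goknedi]
  C Final Vowel Raising: no change — [goknedi]
  D Word-Final Devoicing: no change — [goknedi]
/openyus/:
  A Velar Palatalization: no change — [openyus]
  B Initial Consonant Epenthesis: [openyus] → [topenyus]
  C Final Vowel Raising: no change — [topenyus]
  D Word-Final Devoicing: no change — [topenyus]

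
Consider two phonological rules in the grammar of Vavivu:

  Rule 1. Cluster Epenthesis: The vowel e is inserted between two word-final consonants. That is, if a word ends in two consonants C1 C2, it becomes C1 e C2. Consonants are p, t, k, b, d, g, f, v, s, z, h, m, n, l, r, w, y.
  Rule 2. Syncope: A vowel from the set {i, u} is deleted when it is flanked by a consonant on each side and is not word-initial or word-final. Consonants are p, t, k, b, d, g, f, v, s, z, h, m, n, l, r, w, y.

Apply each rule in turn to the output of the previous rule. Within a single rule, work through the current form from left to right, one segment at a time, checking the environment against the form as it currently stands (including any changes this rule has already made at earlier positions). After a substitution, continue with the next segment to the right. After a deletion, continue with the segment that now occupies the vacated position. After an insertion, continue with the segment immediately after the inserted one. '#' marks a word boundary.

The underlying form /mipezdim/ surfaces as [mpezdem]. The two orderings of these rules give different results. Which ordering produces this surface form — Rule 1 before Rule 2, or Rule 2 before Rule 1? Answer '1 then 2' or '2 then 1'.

Order 1 then 2:
  1 Cluster Epenthesis: no change — [mipezdim]
  2 Syncope: [mipezdim] → [mpezdm]
  result: [mpezdm]
Order 2 then 1:
  2 Syncope: [mipezdim] → [mpezdm]
  1 Cluster Epenthesis: [mpezdm] → [mpezdem]
  result: [mpezdem]

2 then 1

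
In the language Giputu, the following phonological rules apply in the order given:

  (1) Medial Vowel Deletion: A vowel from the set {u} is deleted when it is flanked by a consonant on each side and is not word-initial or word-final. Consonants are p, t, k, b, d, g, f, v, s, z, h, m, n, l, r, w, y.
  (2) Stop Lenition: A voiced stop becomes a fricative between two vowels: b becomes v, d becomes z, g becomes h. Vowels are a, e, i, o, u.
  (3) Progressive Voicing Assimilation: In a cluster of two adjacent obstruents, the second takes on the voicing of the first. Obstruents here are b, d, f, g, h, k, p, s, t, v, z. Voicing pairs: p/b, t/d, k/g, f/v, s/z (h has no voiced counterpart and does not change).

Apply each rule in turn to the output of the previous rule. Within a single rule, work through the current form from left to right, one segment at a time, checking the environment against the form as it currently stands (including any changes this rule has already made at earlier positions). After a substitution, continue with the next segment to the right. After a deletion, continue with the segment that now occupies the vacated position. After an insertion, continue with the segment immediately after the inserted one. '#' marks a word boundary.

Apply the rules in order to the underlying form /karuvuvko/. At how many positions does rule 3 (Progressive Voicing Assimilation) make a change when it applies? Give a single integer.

(1) Medial Vowel Deletion: [karuvuvko] → [karvvko]
(2) Stop Lenition: no change — [karvvko]
(3) Progressive Voicing Assimilation: [karvvko] → [karvvgo]
Rule 3 changed 1 position(s).

1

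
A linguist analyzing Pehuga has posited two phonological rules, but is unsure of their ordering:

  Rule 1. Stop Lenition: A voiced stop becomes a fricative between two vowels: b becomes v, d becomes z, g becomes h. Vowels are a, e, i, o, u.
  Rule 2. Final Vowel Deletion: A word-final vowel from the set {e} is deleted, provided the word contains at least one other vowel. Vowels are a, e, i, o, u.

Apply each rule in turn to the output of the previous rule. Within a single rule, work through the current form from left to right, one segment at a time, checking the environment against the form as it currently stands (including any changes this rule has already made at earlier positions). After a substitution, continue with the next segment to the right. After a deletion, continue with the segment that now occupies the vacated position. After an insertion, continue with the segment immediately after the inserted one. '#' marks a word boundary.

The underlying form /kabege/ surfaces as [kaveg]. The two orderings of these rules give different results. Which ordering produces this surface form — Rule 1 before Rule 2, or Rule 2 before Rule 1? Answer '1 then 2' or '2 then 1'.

2 then 1

Order 1 then 2:
  1 Stop Lenition: [kabege] → [kavehe]
  2 Final Vowel Deletion: [kavehe] → [kaveh]
  result: [kaveh]
Order 2 then 1:
  2 Final Vowel Deletion: [kabege] → [kabeg]
  1 Stop Lenition: [kabeg] → [kaveg]
  result: [kaveg]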